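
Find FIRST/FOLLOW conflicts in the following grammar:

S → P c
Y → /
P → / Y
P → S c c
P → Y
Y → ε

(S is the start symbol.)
A FIRST/FOLLOW conflict occurs when a non-terminal N has a nullable alternative N → β (β ⇒* ε) and another alternative N → α with FIRST(α) ∩ FOLLOW(N) ≠ ∅: on such a lookahead the parser cannot decide between expanding α and letting N vanish via β.

Nullable non-terminals: P, Y.
FIRST sets used below: FIRST(S) = { '/', 'c' }, FIRST(Y) = { '/', ε }

P: nullable alternative(s) P → Y; FOLLOW(P) = { 'c' }
  P → / Y: FIRST \ {ε} = { '/' } — disjoint from FOLLOW(P)
  P → S c c: FIRST \ {ε} = { '/', 'c' } — overlaps FOLLOW(P) on { 'c' }: CONFLICT
  P → Y: FIRST \ {ε} = { '/' } — this is the only nullable alternative, skip

Y: nullable alternative(s) Y → ε; FOLLOW(Y) = { 'c' }
  Y → /: FIRST \ {ε} = { '/' } — disjoint from FOLLOW(Y)
  Y → ε: FIRST \ {ε} = { } — this is the only nullable alternative, skip

S has no nullable alternative, so no FIRST/FOLLOW check is needed there.

So the grammar has 1 FIRST/FOLLOW conflict (marked CONFLICT above).

Answer: Yes. P → S c c with FOLLOW(P) on { 'c' }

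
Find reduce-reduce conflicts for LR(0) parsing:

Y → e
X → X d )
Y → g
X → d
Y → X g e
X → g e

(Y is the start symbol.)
A reduce-reduce conflict occurs when an LR(0) state has two complete items [A → α .] and [B → β .] — both call for a reduction, and with no lookahead the parser cannot choose between them.

Augment with Y' → Y and build the canonical LR(0) collection (I0 = CLOSURE({[Y' → . Y]}), then GOTO on every symbol after a dot until no new states appear). It has 11 states:
  I0: { [X → . X d )], [X → . d], [X → . g e], [Y → . X g e], [Y → . e], [Y → . g], [Y' → . Y] }  — shift
  I1: { [X → X . d )], [Y → X . g e] }  — shift
  I2: { [Y' → Y .] }  — accept
  I3: { [X → d .] }  — reduce
  I4: { [Y → e .] }  — reduce
  I5: { [X → g . e], [Y → g .] }  — shift, reduce
  I6: { [X → g e .] }  — reduce
  I7: { [X → X d . )] }  — shift
  I8: { [Y → X g . e] }  — shift
  I9: { [Y → X g e .] }  — reduce
  I10: { [X → X d ) .] }  — reduce

No state contains more than one complete item.

Answer: No reduce-reduce conflicts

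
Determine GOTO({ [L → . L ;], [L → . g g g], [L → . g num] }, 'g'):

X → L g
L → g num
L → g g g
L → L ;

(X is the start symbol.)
{ [L → g . g g], [L → g . num] }

GOTO(I, 'g') = CLOSURE({ [A → αX.β] : [A → α.Xβ] ∈ I, X = 'g' })

Items with dot before 'g', with the dot advanced:
  [L → . g g g] → [L → g . g g]
  [L → . g num] → [L → g . num]
Closure adds nothing (no advanced item has the dot before a non-terminal).

GOTO = { [L → g . g g], [L → g . num] }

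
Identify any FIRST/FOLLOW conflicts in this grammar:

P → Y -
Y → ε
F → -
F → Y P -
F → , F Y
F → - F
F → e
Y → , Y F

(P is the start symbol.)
A FIRST/FOLLOW conflict occurs when a non-terminal N has a nullable alternative N → β (β ⇒* ε) and another alternative N → α with FIRST(α) ∩ FOLLOW(N) ≠ ∅: on such a lookahead the parser cannot decide between expanding α and letting N vanish via β.

Nullable non-terminals: Y.

Y: nullable alternative(s) Y → ε; FOLLOW(Y) = { ',', '-', 'e' }
  Y → ε: FIRST \ {ε} = { } — this is the only nullable alternative, skip
  Y → , Y F: FIRST \ {ε} = { ',' } — overlaps FOLLOW(Y) on { ',' }: CONFLICT

F, P have no nullable alternative, so no FIRST/FOLLOW check is needed there.

So the grammar has 1 FIRST/FOLLOW conflict (marked CONFLICT above).

Answer: Yes. Y → ',' Y F with FOLLOW(Y) on { ',' }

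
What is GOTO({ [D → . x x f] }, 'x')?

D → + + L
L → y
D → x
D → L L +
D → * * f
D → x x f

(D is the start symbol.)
GOTO(I, 'x') = CLOSURE({ [A → αX.β] : [A → α.Xβ] ∈ I, X = 'x' })

Items with dot before 'x', with the dot advanced:
  [D → . x x f] → [D → x . x f]
Closure adds nothing (no advanced item has the dot before a non-terminal).

GOTO = { [D → x . x f] }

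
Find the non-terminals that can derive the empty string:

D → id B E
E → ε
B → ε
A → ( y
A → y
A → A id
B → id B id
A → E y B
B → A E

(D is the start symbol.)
{ 'B', 'E' }

A non-terminal is nullable if it can derive ε (the empty string): either it has an ε-production, or it has a production whose right-hand side consists entirely of nullable non-terminals.

ε-productions: E → ε, B → ε
So E, B are immediately nullable.
No further non-terminal can be added: every production for the remaining non-terminals contains a terminal or a non-nullable non-terminal.
Nullable = { 'B', 'E' }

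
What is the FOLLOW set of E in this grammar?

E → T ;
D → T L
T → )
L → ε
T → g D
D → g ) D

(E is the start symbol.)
{ $ }

To compute FOLLOW(E), find every occurrence of E on a right-hand side N → α E β: add FIRST(β) \ {ε}, and if β is empty or nullable also add FOLLOW(N). Iterate to a fixed point.

E is the start symbol, so $ ∈ FOLLOW(E).
E does not occur on any right-hand side.

Taking the union: FOLLOW(E) = { $ }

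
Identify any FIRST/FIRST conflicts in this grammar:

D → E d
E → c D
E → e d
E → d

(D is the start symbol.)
No FIRST/FIRST conflicts.

A FIRST/FIRST conflict occurs when two productions N → α and N → β for the same non-terminal have FIRST(α) ∩ FIRST(β) ≠ ∅ (with ε ∈ FIRST of a nullable right-hand side, so two nullable alternatives also conflict).

Productions for E:
  E → c D: FIRST = { 'c' }
  E → e d: FIRST = { 'e' }
  E → d: FIRST = { 'd' }
D has only one production, so no FIRST/FIRST conflict is possible there.

All alternatives of each non-terminal have pairwise disjoint FIRST sets.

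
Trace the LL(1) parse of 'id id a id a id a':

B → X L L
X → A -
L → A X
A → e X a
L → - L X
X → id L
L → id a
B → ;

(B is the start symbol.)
Stack is shown with the top on the left.

Stack       Input                Action
---------------------------------------
B $         id id a id a id a $  output B → X L L
X L L $     id id a id a id a $  output X → id L
id L L L $  id id a id a id a $  match 'id'
L L L $     id a id a id a $     output L → id a
id a L L $  id a id a id a $     match 'id'
a L L $     a id a id a $        match 'a'
L L $       id a id a $          output L → id a
id a L $    id a id a $          match 'id'
a L $       a id a $             match 'a'
L $         id a $               output L → id a
id a $      id a $               match 'id'
a $         a $                  match 'a'
$           $                    accept

The string is accepted.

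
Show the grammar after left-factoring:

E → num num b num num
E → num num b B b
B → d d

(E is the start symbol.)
Left-factoring transforms A → αβ₁ | αβ₂ into A → αA' and A' → β₁ | β₂
(α is the longest common prefix among the alternatives). Repeat until
no nonterminal has two alternatives with a common prefix.

Round 1: E has alternatives sharing prefix 'num num b'. Introduce E': E → num num b E'
  Add: E' → num num
  Add: E' → B b

No remaining common prefixes — done.

Resulting grammar:
E → num num b E'
E' → num num
E' → B b
B → d d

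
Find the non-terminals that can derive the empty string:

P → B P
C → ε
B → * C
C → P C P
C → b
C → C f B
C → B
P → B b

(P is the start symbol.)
{ 'C' }

A non-terminal is nullable if it can derive ε (the empty string): either it has an ε-production, or it has a production whose right-hand side consists entirely of nullable non-terminals.

ε-productions: C → ε
So C is immediately nullable.
No further non-terminal can be added: every production for the remaining non-terminals contains a terminal or a non-nullable non-terminal.
Nullable = { 'C' }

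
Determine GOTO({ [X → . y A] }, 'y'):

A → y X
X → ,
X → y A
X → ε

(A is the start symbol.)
{ [A → . y X], [X → y . A] }

GOTO(I, 'y') = CLOSURE({ [A → αX.β] : [A → α.Xβ] ∈ I, X = 'y' })

Items with dot before 'y', with the dot advanced:
  [X → . y A] → [X → y . A]
Closure of the advanced items:
  [X → y . A] has the dot before A: add [A → . y X]

GOTO = { [A → . y X], [X → y . A] }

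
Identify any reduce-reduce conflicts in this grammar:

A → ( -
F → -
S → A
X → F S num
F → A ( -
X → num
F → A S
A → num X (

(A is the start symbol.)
Yes — I15: [A → ( - .] vs [F → A ( - .]

A reduce-reduce conflict occurs when an LR(0) state has two complete items [A → α .] and [B → β .] — both call for a reduction, and with no lookahead the parser cannot choose between them.

Augment with A' → A and build the canonical LR(0) collection (I0 = CLOSURE({[A' → . A]}), then GOTO on every symbol after a dot until no new states appear). It has 17 states:
  I0: { [A → . ( -], [A → . num X (], [A' → . A] }  — shift
  I1: { [A → ( . -] }  — shift
  I2: { [A' → A .] }  — accept
  I3: { [A → . ( -], [A → . num X (], [A → num . X (], [F → . -], [F → . A ( -], [F → . A S], [X → . F S num], [X → . num] }  — shift
  I4: { [F → - .] }  — reduce
  I5: { [A → . ( -], [A → . num X (], [F → A . ( -], [F → A . S], [S → . A] }  — shift
  I6: { [A → . ( -], [A → . num X (], [S → . A], [X → F . S num] }  — shift
  I7: { [A → num X . (] }  — shift
  I8: { [A → . ( -], [A → . num X (], [A → num . X (], [F → . -], [F → . A ( -], [F → . A S], [X → . F S num], [X → . num], [X → num .] }  — shift, reduce
  I9: { [A → num X ( .] }  — reduce
  I10: { [S → A .] }  — reduce
  I11: { [X → F S . num] }  — shift
  I12: { [X → F S num .] }  — reduce
  I13: { [A → ( . -], [F → A ( . -] }  — shift
  I14: { [F → A S .] }  — reduce
  I15: { [A → ( - .], [F → A ( - .] }  — 2 reduces
  I16: { [A → ( - .] }  — reduce

I15 contains complete items [A → ( - .], [F → A ( - .] — reduce-reduce conflict.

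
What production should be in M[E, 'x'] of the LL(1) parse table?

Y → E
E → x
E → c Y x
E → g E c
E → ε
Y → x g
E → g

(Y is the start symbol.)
To find M[E, 'x'], we find productions for E where 'x' is in the predict set (PREDICT(N → α) = (FIRST(α) \ {ε}) ∪ (FOLLOW(N) if α ⇒* ε)).

Relevant sets:
  FOLLOW(E) = { $, 'c', 'x' }

E → x: PREDICT = { 'x' }
  'x' is in predict set, so this production goes in M[E, 'x']
E → c Y x: PREDICT = { 'c' }
E → g E c: PREDICT = { 'g' }
E → ε: PREDICT = { $, 'c', 'x' }
  'x' is in predict set, so this production goes in M[E, 'x']
E → g: PREDICT = { 'g' }

M[E, 'x'] = E → x, E → ε  (a multiply-defined cell — the grammar is not LL(1))

Answer: E → x, E → ε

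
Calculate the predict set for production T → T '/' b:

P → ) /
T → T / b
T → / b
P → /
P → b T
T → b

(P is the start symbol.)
{ '/', 'b' }

PREDICT(T → T '/' b) = (FIRST(RHS) \ {ε}) ∪ (FOLLOW(T) if ε ∈ FIRST(RHS), i.e. RHS ⇒* ε)
FIRST(T) = { '/', 'b' }
FIRST(T '/' b) = { '/', 'b' }
ε ∉ FIRST(T '/' b), so FOLLOW(T) is not added.
PREDICT(T → T '/' b) = { '/', 'b' }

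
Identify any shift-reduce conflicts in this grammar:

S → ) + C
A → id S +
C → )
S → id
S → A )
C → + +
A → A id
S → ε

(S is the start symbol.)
Augment with S' → S and build the canonical LR(0) collection (I0 = CLOSURE({[S' → . S]}), then GOTO on every symbol after a dot until no new states appear). It has 14 states:
  I0: { [A → . A id], [A → . id S +], [S → . ) + C], [S → . A )], [S → . id], [S → .], [S' → . S] }  — shift, reduce
  I1: { [S → ) . + C] }  — shift
  I2: { [A → A . id], [S → A . )] }  — shift
  I3: { [S' → S .] }  — accept
  I4: { [A → . A id], [A → . id S +], [A → id . S +], [S → . ) + C], [S → . A )], [S → . id], [S → .], [S → id .] }  — shift, 2 reduces
  I5: { [A → id S . +] }  — shift
  I6: { [A → id S + .] }  — reduce
  I7: { [S → A ) .] }  — reduce
  I8: { [A → A id .] }  — reduce
  I9: { [C → . )], [C → . + +], [S → ) + . C] }  — shift
  I10: { [C → ) .] }  — reduce
  I11: { [C → + . +] }  — shift
  I12: { [S → ) + C .] }  — reduce
  I13: { [C → + + .] }  — reduce

I0 contains reduce item [S → .] and shift items [A → . id S +], [S → . ) + C], [S → . id] — shift-reduce conflict.
I4 contains reduce items [S → .], [S → id .] and shift items [A → . id S +], [S → . ) + C], [S → . id] — shift-reduce conflict.

Answer: Yes — I0: [S → .] vs [A → . id S +]; I4: [S → .] vs [A → . id S +]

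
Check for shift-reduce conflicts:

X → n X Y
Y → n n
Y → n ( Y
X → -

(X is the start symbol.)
No shift-reduce conflicts

Augment with X' → X and build the canonical LR(0) collection (I0 = CLOSURE({[X' → . X]}), then GOTO on every symbol after a dot until no new states appear). It has 10 states:
  I0: { [X → . -], [X → . n X Y], [X' → . X] }  — shift
  I1: { [X → - .] }  — reduce
  I2: { [X' → X .] }  — accept
  I3: { [X → . -], [X → . n X Y], [X → n . X Y] }  — shift
  I4: { [X → n X . Y], [Y → . n ( Y], [Y → . n n] }  — shift
  I5: { [X → n X Y .] }  — reduce
  I6: { [Y → n . ( Y], [Y → n . n] }  — shift
  I7: { [Y → . n ( Y], [Y → . n n], [Y → n ( . Y] }  — shift
  I8: { [Y → n n .] }  — reduce
  I9: { [Y → n ( Y .] }  — reduce

No state contains both a complete item and a shift item.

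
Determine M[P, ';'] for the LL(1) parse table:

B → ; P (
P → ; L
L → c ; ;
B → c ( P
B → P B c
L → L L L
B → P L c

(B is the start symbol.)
To find M[P, ';'], we find productions for P where ';' is in the predict set (PREDICT(N → α) = (FIRST(α) \ {ε}) ∪ (FOLLOW(N) if α ⇒* ε)).

P → ; L: PREDICT = { ';' }
  ';' is in predict set, so this production goes in M[P, ';']

M[P, ';'] = P → ; L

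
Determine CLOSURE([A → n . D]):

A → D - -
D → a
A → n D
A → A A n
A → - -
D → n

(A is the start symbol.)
Start with: [A → n . D]
  [A → n . D] has the dot before D: add [D → . a], [D → . n]
No further items can be added.

CLOSURE = { [A → n . D], [D → . a], [D → . n] }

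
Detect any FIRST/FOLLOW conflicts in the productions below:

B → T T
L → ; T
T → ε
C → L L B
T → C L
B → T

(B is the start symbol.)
Yes. B → T T with FOLLOW(B) on { ';' }; B → T with FOLLOW(B) on { ';' }; T → C L with FOLLOW(T) on { ';' }

Nullable non-terminals: B, T.
FIRST sets used below: FIRST(T) = { ';', ε }, FIRST(C) = { ';' }

B: nullable alternative(s) B → T T, B → T; FOLLOW(B) = { $, ';' }
  B → T T: FIRST \ {ε} = { ';' } — overlaps FOLLOW(B) on { ';' }: CONFLICT
  B → T: FIRST \ {ε} = { ';' } — overlaps FOLLOW(B) on { ';' }: CONFLICT

T: nullable alternative(s) T → ε; FOLLOW(T) = { $, ';' }
  T → ε: FIRST \ {ε} = { } — this is the only nullable alternative, skip
  T → C L: FIRST \ {ε} = { ';' } — overlaps FOLLOW(T) on { ';' }: CONFLICT

C, L have no nullable alternative, so no FIRST/FOLLOW check is needed there.

So the grammar has 3 FIRST/FOLLOW conflicts (marked CONFLICT above).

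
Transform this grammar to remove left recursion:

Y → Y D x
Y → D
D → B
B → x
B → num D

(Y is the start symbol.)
Y → D Y'
Y' → D x Y'
Y' → ε
D → B
B → x
B → num D

Y is directly left-recursive. The standard transformation for
  A → A α₁ | ... | A α_m | β₁ | ... | β_n
is
  A  → β₁ A' | ... | β_n A'
  A' → α₁ A' | ... | α_m A' | ε

Y → D becomes Y → D Y'
Y → Y D x becomes Y' → D x Y'
Add Y' → ε

Productions for other non-terminals are unchanged:
  D → B
  B → x
  B → num D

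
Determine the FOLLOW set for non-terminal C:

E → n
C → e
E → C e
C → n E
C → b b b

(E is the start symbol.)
{ 'e' }

To compute FOLLOW(C), find every occurrence of C on a right-hand side N → α C β: add FIRST(β) \ {ε}, and if β is empty or nullable also add FOLLOW(N). Iterate to a fixed point.

In E → C e: C is followed by e, add FIRST(e) \ {ε} = { 'e' }

Taking the union: FOLLOW(C) = { 'e' }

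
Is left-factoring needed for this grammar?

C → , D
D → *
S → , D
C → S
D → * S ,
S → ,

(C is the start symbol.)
Yes, D has productions with common prefix '*'; S has productions with common prefix ','

Left-factoring is needed when two productions for the same non-terminal
share a common prefix on the right-hand side.

Productions for C:
  C → , D
  C → S
Productions for D:
  D → *
  D → * S ,
Productions for S:
  S → , D
  S → ,

Found common prefix '*' in productions for D
Found common prefix ',' in productions for S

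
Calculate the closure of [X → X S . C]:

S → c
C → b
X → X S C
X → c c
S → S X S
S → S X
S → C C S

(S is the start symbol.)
{ [C → . b], [X → X S . C] }

To compute CLOSURE, for each item [A → α.Bβ] where B is a non-terminal, add [B → .γ] for all productions B → γ; repeat for the newly added items until nothing changes.

Start with: [X → X S . C]
  [X → X S . C] has the dot before C: add [C → . b]
No further items can be added.

CLOSURE = { [C → . b], [X → X S . C] }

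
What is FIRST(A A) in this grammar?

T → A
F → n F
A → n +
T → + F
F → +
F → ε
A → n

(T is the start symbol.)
{ 'n' }

FIRST sets of the non-terminals involved (from the grammar, by fixed-point iteration):
  FIRST(A) = { 'n' }

To compute FIRST(A A), process the symbols left to right:
Symbol A is a non-terminal. Add FIRST(A) \ {ε} = { 'n' }
A is not nullable (ε ∉ FIRST(A)), so stop here.
FIRST(A A) = { 'n' }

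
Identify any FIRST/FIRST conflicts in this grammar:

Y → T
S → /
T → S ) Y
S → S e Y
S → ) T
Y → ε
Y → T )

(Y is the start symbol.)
FIRST sets of the non-terminals at (or reachable through a nullable prefix from) the front of some alternative:
  FIRST(T) = { ')', '/' }
  FIRST(S) = { ')', '/' }

Productions for Y:
  Y → T: FIRST = { ')', '/' }
  Y → ε: FIRST = { ε }
  Y → T ): FIRST = { ')', '/' }
Productions for S:
  S → /: FIRST = { '/' }
  S → S e Y: FIRST = { ')', '/' }
  S → ) T: FIRST = { ')' }
T has only one production, so no FIRST/FIRST conflict is possible there.

Conflict for Y: Y → T and Y → T )
  Overlap: { ')', '/' }
Conflict for S: S → / and S → S e Y
  Overlap: { '/' }
Conflict for S: S → S e Y and S → ) T
  Overlap: { ')' }

Answer: Yes. Y → T / Y → T ')' on { ')', '/' }; S → '/' / S → S e Y on { '/' }; S → S e Y / S → ')' T on { ')' }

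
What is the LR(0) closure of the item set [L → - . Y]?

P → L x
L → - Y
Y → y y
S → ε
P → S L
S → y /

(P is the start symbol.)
{ [L → - . Y], [Y → . y y] }

To compute CLOSURE, for each item [A → α.Bβ] where B is a non-terminal, add [B → .γ] for all productions B → γ; repeat for the newly added items until nothing changes.

Start with: [L → - . Y]
  [L → - . Y] has the dot before Y: add [Y → . y y]
No further items can be added.

CLOSURE = { [L → - . Y], [Y → . y y] }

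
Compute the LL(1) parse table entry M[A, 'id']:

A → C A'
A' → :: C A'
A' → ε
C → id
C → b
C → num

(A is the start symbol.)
A → C A'

To find M[A, 'id'], we find productions for A where 'id' is in the predict set (PREDICT(N → α) = (FIRST(α) \ {ε}) ∪ (FOLLOW(N) if α ⇒* ε)).

Relevant sets:
  FIRST(C) = { 'b', 'id', 'num' }

A → C A': PREDICT = { 'b', 'id', 'num' }
  'id' is in predict set, so this production goes in M[A, 'id']

M[A, 'id'] = A → C A'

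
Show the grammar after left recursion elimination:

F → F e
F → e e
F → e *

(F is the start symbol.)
F → e e F'
F → e * F'
F' → e F'
F' → ε

F is directly left-recursive. The standard transformation for
  A → A α₁ | ... | A α_m | β₁ | ... | β_n
is
  A  → β₁ A' | ... | β_n A'
  A' → α₁ A' | ... | α_m A' | ε

F → e e becomes F → e e F'
F → e * becomes F → e * F'
F → F e becomes F' → e F'
Add F' → ε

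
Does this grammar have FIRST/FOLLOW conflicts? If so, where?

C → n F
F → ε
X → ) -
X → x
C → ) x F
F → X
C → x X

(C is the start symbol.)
No FIRST/FOLLOW conflicts.

Nullable non-terminals: F.
FIRST sets used below: FIRST(X) = { ')', 'x' }

F: nullable alternative(s) F → ε; FOLLOW(F) = { $ }
  F → ε: FIRST \ {ε} = { } — this is the only nullable alternative, skip
  F → X: FIRST \ {ε} = { ')', 'x' } — disjoint from FOLLOW(F)

C, X have no nullable alternative, so no FIRST/FOLLOW check is needed there.

No FIRST/FOLLOW conflicts found.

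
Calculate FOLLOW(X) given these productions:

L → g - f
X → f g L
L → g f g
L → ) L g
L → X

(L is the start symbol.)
In L → X: X is at the end, add FOLLOW(L)

The FOLLOW sets referred to above (computed the same way, to a fixed point):
  FOLLOW(L) = { $, 'g' }

Taking the union: FOLLOW(X) = { $, 'g' }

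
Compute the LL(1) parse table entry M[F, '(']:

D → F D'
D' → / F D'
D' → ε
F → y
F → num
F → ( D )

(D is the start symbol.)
F → ( D )

To find M[F, '('], we find productions for F where '(' is in the predict set (PREDICT(N → α) = (FIRST(α) \ {ε}) ∪ (FOLLOW(N) if α ⇒* ε)).

F → y: PREDICT = { 'y' }
F → num: PREDICT = { 'num' }
F → ( D ): PREDICT = { '(' }
  '(' is in predict set, so this production goes in M[F, '(']

M[F, '('] = F → ( D )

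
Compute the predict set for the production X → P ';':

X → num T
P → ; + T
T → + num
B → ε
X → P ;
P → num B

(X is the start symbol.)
{ ';', 'num' }

PREDICT(X → P ';') = (FIRST(RHS) \ {ε}) ∪ (FOLLOW(X) if ε ∈ FIRST(RHS), i.e. RHS ⇒* ε)
FIRST(P) = { ';', 'num' }
FIRST(P ';') = { ';', 'num' }
ε ∉ FIRST(P ';'), so FOLLOW(X) is not added.
PREDICT(X → P ';') = { ';', 'num' }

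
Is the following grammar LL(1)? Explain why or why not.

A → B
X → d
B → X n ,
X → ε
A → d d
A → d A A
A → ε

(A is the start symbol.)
No. Predict set conflict for A: { 'd' }

Relevant sets:
  FIRST(B) = { 'd', 'n' }
  FOLLOW(A) = { $, 'd', 'n' }
  FOLLOW(X) = { 'n' }

For A:
  PREDICT(A → B) = { 'd', 'n' }
  PREDICT(A → d d) = { 'd' }
  PREDICT(A → d A A) = { 'd' }
  PREDICT(A → ε) = { $, 'd', 'n' }
For X:
  PREDICT(X → d) = { 'd' }
  PREDICT(X → ε) = { 'n' }
B has a single production, so nothing to check there.

Conflict found: Predict set conflict for A: { 'd' }
The grammar is NOT LL(1).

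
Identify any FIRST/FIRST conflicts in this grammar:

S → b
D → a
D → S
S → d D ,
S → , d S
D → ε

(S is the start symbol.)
No FIRST/FIRST conflicts.

A FIRST/FIRST conflict occurs when two productions N → α and N → β for the same non-terminal have FIRST(α) ∩ FIRST(β) ≠ ∅ (with ε ∈ FIRST of a nullable right-hand side, so two nullable alternatives also conflict).

FIRST sets of the non-terminals at (or reachable through a nullable prefix from) the front of some alternative:
  FIRST(S) = { ',', 'b', 'd' }

Productions for S:
  S → b: FIRST = { 'b' }
  S → d D ,: FIRST = { 'd' }
  S → , d S: FIRST = { ',' }
Productions for D:
  D → a: FIRST = { 'a' }
  D → S: FIRST = { ',', 'b', 'd' }
  D → ε: FIRST = { ε }

All alternatives of each non-terminal have pairwise disjoint FIRST sets.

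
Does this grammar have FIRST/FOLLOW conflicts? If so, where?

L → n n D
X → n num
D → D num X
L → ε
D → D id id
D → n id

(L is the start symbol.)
Nullable non-terminals: L.

L: nullable alternative(s) L → ε; FOLLOW(L) = { $ }
  L → n n D: FIRST \ {ε} = { 'n' } — disjoint from FOLLOW(L)
  L → ε: FIRST \ {ε} = { } — this is the only nullable alternative, skip

D, X have no nullable alternative, so no FIRST/FOLLOW check is needed there.

No FIRST/FOLLOW conflicts found.

Answer: No FIRST/FOLLOW conflicts.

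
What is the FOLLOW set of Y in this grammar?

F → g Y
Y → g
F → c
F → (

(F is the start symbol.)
To compute FOLLOW(Y), find every occurrence of Y on a right-hand side N → α Y β: add FIRST(β) \ {ε}, and if β is empty or nullable also add FOLLOW(N). Iterate to a fixed point.

In F → g Y: Y is at the end, add FOLLOW(F)

The FOLLOW sets referred to above (computed the same way, to a fixed point):
  FOLLOW(F) = { $ }

Taking the union: FOLLOW(Y) = { $ }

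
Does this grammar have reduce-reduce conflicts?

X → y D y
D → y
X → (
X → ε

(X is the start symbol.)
A reduce-reduce conflict occurs when an LR(0) state has two complete items [A → α .] and [B → β .] — both call for a reduction, and with no lookahead the parser cannot choose between them.

Augment with X' → X and build the canonical LR(0) collection (I0 = CLOSURE({[X' → . X]}), then GOTO on every symbol after a dot until no new states appear). It has 7 states:
  I0: { [X → . (], [X → . y D y], [X → .], [X' → . X] }  — shift, reduce
  I1: { [X → ( .] }  — reduce
  I2: { [X' → X .] }  — accept
  I3: { [D → . y], [X → y . D y] }  — shift
  I4: { [X → y D . y] }  — shift
  I5: { [D → y .] }  — reduce
  I6: { [X → y D y .] }  — reduce

No state contains more than one complete item.

Answer: No reduce-reduce conflicts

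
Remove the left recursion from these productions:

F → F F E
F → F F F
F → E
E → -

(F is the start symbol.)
F is directly left-recursive. The standard transformation for
  A → A α₁ | ... | A α_m | β₁ | ... | β_n
is
  A  → β₁ A' | ... | β_n A'
  A' → α₁ A' | ... | α_m A' | ε

F → E becomes F → E F'
F → F F E becomes F' → F E F'
F → F F F becomes F' → F F F'
Add F' → ε

Productions for other non-terminals are unchanged:
  E → -

Resulting grammar:
F → E F'
F' → F E F'
F' → F F F'
F' → ε
E → -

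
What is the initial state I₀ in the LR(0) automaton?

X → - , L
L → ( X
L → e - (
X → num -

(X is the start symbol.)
First, augment the grammar with X' → X
I₀ = CLOSURE({ [X' → . X] }):
  [X' → . X] has the dot before X: add [X → . - , L], [X → . num -]
No further items can be added.

I₀ = { [X → . - , L], [X → . num -], [X' → . X] }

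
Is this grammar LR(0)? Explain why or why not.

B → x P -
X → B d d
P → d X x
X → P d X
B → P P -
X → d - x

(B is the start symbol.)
Augment with B' → B and build the canonical LR(0) collection (I0 = CLOSURE({[B' → . B]}), then GOTO on every symbol after a dot until no new states appear). It has 20 states:
  I0: { [B → . P P -], [B → . x P -], [B' → . B], [P → . d X x] }  — shift
  I1: { [B' → B .] }  — accept
  I2: { [B → P . P -], [P → . d X x] }  — shift
  I3: { [B → . P P -], [B → . x P -], [P → . d X x], [P → d . X x], [X → . B d d], [X → . P d X], [X → . d - x] }  — shift
  I4: { [B → x . P -], [P → . d X x] }  — shift
  I5: { [B → x P . -] }  — shift
  I6: { [B → x P - .] }  — reduce
  I7: { [X → B . d d] }  — shift
  I8: { [B → P . P -], [P → . d X x], [X → P . d X] }  — shift
  I9: { [P → d X . x] }  — shift
  I10: { [B → . P P -], [B → . x P -], [P → . d X x], [P → d . X x], [X → . B d d], [X → . P d X], [X → . d - x], [X → d . - x] }  — shift
  I11: { [X → d - . x] }  — shift
  I12: { [X → d - x .] }  — reduce
  I13: { [P → d X x .] }  — reduce
  I14: { [B → P P . -] }  — shift
  I15: { [B → . P P -], [B → . x P -], [P → . d X x], [P → d . X x], [X → . B d d], [X → . P d X], [X → . d - x], [X → P d . X] }  — shift
  I16: { [P → d X . x], [X → P d X .] }  — shift, reduce
  I17: { [B → P P - .] }  — reduce
  I18: { [X → B d . d] }  — shift
  I19: { [X → B d d .] }  — reduce

Conflict in state I16:
  Shift-reduce conflict between [X → P d X .] and [P → d X . x]
So the grammar is NOT LR(0).

Answer: No. Shift-reduce conflict between [X → P d X .] and [P → d X . x]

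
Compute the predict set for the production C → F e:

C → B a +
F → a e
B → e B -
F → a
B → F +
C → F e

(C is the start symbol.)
PREDICT(C → F e) = (FIRST(RHS) \ {ε}) ∪ (FOLLOW(C) if ε ∈ FIRST(RHS), i.e. RHS ⇒* ε)
FIRST(F) = { 'a' }
FIRST(F e) = { 'a' }
ε ∉ FIRST(F e), so FOLLOW(C) is not added.
PREDICT(C → F e) = { 'a' }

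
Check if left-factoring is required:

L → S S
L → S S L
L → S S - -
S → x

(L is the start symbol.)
Left-factoring is needed when two productions for the same non-terminal
share a common prefix on the right-hand side.

Productions for L:
  L → S S
  L → S S L
  L → S S - -

Found common prefix 'S S' in productions for L

Answer: Yes, L has productions with common prefix 'S S'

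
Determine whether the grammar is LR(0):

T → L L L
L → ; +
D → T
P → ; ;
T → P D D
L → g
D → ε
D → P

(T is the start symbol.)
No. Shift-reduce conflict between [D → .] and [L → . ; +]

A grammar is LR(0) if no state in the canonical LR(0) collection has:
  - both a shift item (dot before a terminal) and a complete item (shift-reduce conflict), or
  - two or more complete items (reduce-reduce conflict; the accept item [T' → T .] counts as a complete item here).

Augment with T' → T and build the canonical LR(0) collection (I0 = CLOSURE({[T' → . T]}), then GOTO on every symbol after a dot until no new states appear). It has 15 states:
  I0: { [L → . ; +], [L → . g], [P → . ; ;], [T → . L L L], [T → . P D D], [T' → . T] }  — shift
  I1: { [L → ; . +], [P → ; . ;] }  — shift
  I2: { [L → . ; +], [L → . g], [T → L . L L] }  — shift
  I3: { [D → . P], [D → . T], [D → .], [L → . ; +], [L → . g], [P → . ; ;], [T → . L L L], [T → . P D D], [T → P . D D] }  — shift, reduce
  I4: { [T' → T .] }  — accept
  I5: { [L → g .] }  — reduce
  I6: { [D → . P], [D → . T], [D → .], [L → . ; +], [L → . g], [P → . ; ;], [T → . L L L], [T → . P D D], [T → P D . D] }  — shift, reduce
  I7: { [D → . P], [D → . T], [D → .], [D → P .], [L → . ; +], [L → . g], [P → . ; ;], [T → . L L L], [T → . P D D], [T → P . D D] }  — shift, 2 reduces
  I8: { [D → T .] }  — reduce
  I9: { [T → P D D .] }  — reduce
  I10: { [L → ; . +] }  — shift
  I11: { [L → . ; +], [L → . g], [T → L L . L] }  — shift
  I12: { [T → L L L .] }  — reduce
  I13: { [L → ; + .] }  — reduce
  I14: { [P → ; ; .] }  — reduce

Conflict in state I3:
  Shift-reduce conflict between [D → .] and [L → . ; +]
So the grammar is NOT LR(0).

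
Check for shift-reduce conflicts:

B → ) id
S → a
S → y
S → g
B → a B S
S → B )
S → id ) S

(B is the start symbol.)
Yes — I7: [S → a .] vs [B → . ) id]

Augment with B' → B and build the canonical LR(0) collection (I0 = CLOSURE({[B' → . B]}), then GOTO on every symbol after a dot until no new states appear). It has 15 states:
  I0: { [B → . ) id], [B → . a B S], [B' → . B] }  — shift
  I1: { [B → ) . id] }  — shift
  I2: { [B' → B .] }  — accept
  I3: { [B → . ) id], [B → . a B S], [B → a . B S] }  — shift
  I4: { [B → . ) id], [B → . a B S], [B → a B . S], [S → . B )], [S → . a], [S → . g], [S → . id ) S], [S → . y] }  — shift
  I5: { [S → B . )] }  — shift
  I6: { [B → a B S .] }  — reduce
  I7: { [B → . ) id], [B → . a B S], [B → a . B S], [S → a .] }  — shift, reduce
  I8: { [S → g .] }  — reduce
  I9: { [S → id . ) S] }  — shift
  I10: { [S → y .] }  — reduce
  I11: { [B → . ) id], [B → . a B S], [S → . B )], [S → . a], [S → . g], [S → . id ) S], [S → . y], [S → id ) . S] }  — shift
  I12: { [S → id ) S .] }  — reduce
  I13: { [S → B ) .] }  — reduce
  I14: { [B → ) id .] }  — reduce

I7 contains reduce item [S → a .] and shift items [B → . ) id], [B → . a B S] — shift-reduce conflict.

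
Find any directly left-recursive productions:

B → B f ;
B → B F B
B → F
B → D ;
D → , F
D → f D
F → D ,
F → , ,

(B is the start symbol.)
Yes, B is left-recursive

B → B f ;: LEFT RECURSIVE (starts with B)
B → B F B: LEFT RECURSIVE (starts with B)
B → F: starts with F
B → D ;: starts with D
D → , F: starts with ','
D → f D: starts with f
F → D ,: starts with D
F → , ,: starts with ','

The grammar has direct left recursion on: B.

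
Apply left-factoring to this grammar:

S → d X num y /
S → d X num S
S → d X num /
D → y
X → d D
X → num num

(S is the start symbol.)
S → d X num S'
S' → y /
S' → S
S' → /
D → y
X → d D
X → num num

Left-factoring transforms A → αβ₁ | αβ₂ into A → αA' and A' → β₁ | β₂
(α is the longest common prefix among the alternatives). Repeat until
no nonterminal has two alternatives with a common prefix.

Round 1: S has alternatives sharing prefix 'd X num'. Introduce S': S → d X num S'
  Add: S' → y /
  Add: S' → S
  Add: S' → /

No remaining common prefixes — done.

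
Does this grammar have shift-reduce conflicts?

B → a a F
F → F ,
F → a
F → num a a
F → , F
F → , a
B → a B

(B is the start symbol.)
A shift-reduce conflict occurs when an LR(0) state has both:
  - a complete (reduce) item [A → α .] (dot at the end), and
  - a shift item [B → β . c γ] (dot before a terminal).

Augment with B' → B and build the canonical LR(0) collection (I0 = CLOSURE({[B' → . B]}), then GOTO on every symbol after a dot until no new states appear). It has 14 states:
  I0: { [B → . a B], [B → . a a F], [B' → . B] }  — shift
  I1: { [B' → B .] }  — accept
  I2: { [B → . a B], [B → . a a F], [B → a . B], [B → a . a F] }  — shift
  I3: { [B → a B .] }  — reduce
  I4: { [B → . a B], [B → . a a F], [B → a . B], [B → a . a F], [B → a a . F], [F → . , F], [F → . , a], [F → . F ,], [F → . a], [F → . num a a] }  — shift
  I5: { [F → , . F], [F → , . a], [F → . , F], [F → . , a], [F → . F ,], [F → . a], [F → . num a a] }  — shift
  I6: { [B → a a F .], [F → F . ,] }  — shift, reduce
  I7: { [B → . a B], [B → . a a F], [B → a . B], [B → a . a F], [B → a a . F], [F → . , F], [F → . , a], [F → . F ,], [F → . a], [F → . num a a], [F → a .] }  — shift, reduce
  I8: { [F → num . a a] }  — shift
  I9: { [F → num a . a] }  — shift
  I10: { [F → num a a .] }  — reduce
  I11: { [F → F , .] }  — reduce
  I12: { [F → , F .], [F → F . ,] }  — shift, reduce
  I13: { [F → , a .], [F → a .] }  — 2 reduces

I6 contains reduce item [B → a a F .] and shift item [F → F . ,] — shift-reduce conflict.
I7 contains reduce item [F → a .] and shift items [B → . a B], [B → . a a F], [B → a . a F], [F → . , F], [F → . , a], [F → . a], [F → . num a a] — shift-reduce conflict.
I12 contains reduce item [F → , F .] and shift item [F → F . ,] — shift-reduce conflict.

Answer: Yes — I6: [B → a a F .] vs [F → F . ,]; I7: [F → a .] vs [B → . a B]; I12: [F → , F .] vs [F → F . ,]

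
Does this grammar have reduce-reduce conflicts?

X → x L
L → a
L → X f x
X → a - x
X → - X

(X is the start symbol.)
A reduce-reduce conflict occurs when an LR(0) state has two complete items [A → α .] and [B → β .] — both call for a reduction, and with no lookahead the parser cannot choose between them.

Augment with X' → X and build the canonical LR(0) collection (I0 = CLOSURE({[X' → . X]}), then GOTO on every symbol after a dot until no new states appear). It has 13 states:
  I0: { [X → . - X], [X → . a - x], [X → . x L], [X' → . X] }  — shift
  I1: { [X → - . X], [X → . - X], [X → . a - x], [X → . x L] }  — shift
  I2: { [X' → X .] }  — accept
  I3: { [X → a . - x] }  — shift
  I4: { [L → . X f x], [L → . a], [X → . - X], [X → . a - x], [X → . x L], [X → x . L] }  — shift
  I5: { [X → x L .] }  — reduce
  I6: { [L → X . f x] }  — shift
  I7: { [L → a .], [X → a . - x] }  — shift, reduce
  I8: { [X → a - . x] }  — shift
  I9: { [X → a - x .] }  — reduce
  I10: { [L → X f . x] }  — shift
  I11: { [L → X f x .] }  — reduce
  I12: { [X → - X .] }  — reduce

No state contains more than one complete item.

Answer: No reduce-reduce conflicts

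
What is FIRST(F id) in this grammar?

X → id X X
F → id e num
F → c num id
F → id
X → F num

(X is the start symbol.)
FIRST sets of the non-terminals involved (from the grammar, by fixed-point iteration):
  FIRST(F) = { 'c', 'id' }

To compute FIRST(F id), process the symbols left to right:
Symbol F is a non-terminal. Add FIRST(F) \ {ε} = { 'c', 'id' }
F is not nullable (ε ∉ FIRST(F)), so stop here.
FIRST(F id) = { 'c', 'id' }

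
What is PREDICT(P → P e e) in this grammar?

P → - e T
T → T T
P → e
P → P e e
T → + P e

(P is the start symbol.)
{ '-', 'e' }

PREDICT(P → P e e) = (FIRST(RHS) \ {ε}) ∪ (FOLLOW(P) if ε ∈ FIRST(RHS), i.e. RHS ⇒* ε)
FIRST(P) = { '-', 'e' }
FIRST(P e e) = { '-', 'e' }
ε ∉ FIRST(P e e), so FOLLOW(P) is not added.
PREDICT(P → P e e) = { '-', 'e' }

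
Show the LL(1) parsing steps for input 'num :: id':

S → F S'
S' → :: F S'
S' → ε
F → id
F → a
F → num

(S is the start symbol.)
Stack is shown with the top on the left.

Stack      Input        Action
------------------------------
S $        num :: id $  output S → F S'
F S' $     num :: id $  output F → num
num S' $   num :: id $  match 'num'
S' $       :: id $      output S' → :: F S'
:: F S' $  :: id $      match '::'
F S' $     id $         output F → id
id S' $    id $         match 'id'
S' $       $            output S' → ε
$          $            accept

The string is accepted.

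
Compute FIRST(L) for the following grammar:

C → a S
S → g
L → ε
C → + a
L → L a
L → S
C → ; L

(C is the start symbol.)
FIRST sets of the other non-terminals involved (by the same procedure, iterated to a fixed point):
  FIRST(S) = { 'g' }

From L → ε:
  - ε-production, so ε ∈ FIRST(L)
From L → L a:
  - L is the symbol being defined: contributes nothing new
    L is nullable, so continue to the next symbol
  - a is a terminal: add 'a' and stop
From L → S:
  - S is a non-terminal: add FIRST(S) \ {ε} = { 'g' }
    S is not nullable, so stop

Collecting: FIRST(L) = { 'a', 'g', ε }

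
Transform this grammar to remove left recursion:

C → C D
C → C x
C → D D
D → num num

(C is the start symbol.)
C is directly left-recursive. The standard transformation for
  A → A α₁ | ... | A α_m | β₁ | ... | β_n
is
  A  → β₁ A' | ... | β_n A'
  A' → α₁ A' | ... | α_m A' | ε

C → D D becomes C → D D C'
C → C D becomes C' → D C'
C → C x becomes C' → x C'
Add C' → ε

Productions for other non-terminals are unchanged:
  D → num num

Resulting grammar:
C → D D C'
C' → D C'
C' → x C'
C' → ε
D → num num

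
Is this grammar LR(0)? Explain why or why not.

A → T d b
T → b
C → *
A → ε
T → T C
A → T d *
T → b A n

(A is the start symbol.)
A grammar is LR(0) if no state in the canonical LR(0) collection has:
  - both a shift item (dot before a terminal) and a complete item (shift-reduce conflict), or
  - two or more complete items (reduce-reduce conflict; the accept item [A' → A .] counts as a complete item here).

Augment with A' → A and build the canonical LR(0) collection (I0 = CLOSURE({[A' → . A]}), then GOTO on every symbol after a dot until no new states appear). It has 11 states:
  I0: { [A → . T d *], [A → . T d b], [A → .], [A' → . A], [T → . T C], [T → . b A n], [T → . b] }  — shift, reduce
  I1: { [A' → A .] }  — accept
  I2: { [A → T . d *], [A → T . d b], [C → . *], [T → T . C] }  — shift
  I3: { [A → . T d *], [A → . T d b], [A → .], [T → . T C], [T → . b A n], [T → . b], [T → b . A n], [T → b .] }  — shift, 2 reduces
  I4: { [T → b A . n] }  — shift
  I5: { [T → b A n .] }  — reduce
  I6: { [C → * .] }  — reduce
  I7: { [T → T C .] }  — reduce
  I8: { [A → T d . *], [A → T d . b] }  — shift
  I9: { [A → T d * .] }  — reduce
  I10: { [A → T d b .] }  — reduce

Conflict in state I0:
  Shift-reduce conflict between [A → .] and [T → . b]
So the grammar is NOT LR(0).

Answer: No. Shift-reduce conflict between [A → .] and [T → . b]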